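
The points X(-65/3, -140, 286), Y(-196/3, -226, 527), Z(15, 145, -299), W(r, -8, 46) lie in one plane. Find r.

Normal to plane XYZ: n = (-18375, -50125/3, -27875/3); plane equation n·P = 79875.
Requiring n·W = 79875: (-18375)r + (-293750) = 79875.
So r = -61/3.

-61/3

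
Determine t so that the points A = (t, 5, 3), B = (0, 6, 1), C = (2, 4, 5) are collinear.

Collinearity requires AB × AC = 0; each component is linear in t.
The y-component gives (4)t + (-4) = 0, so t = 1.
The remaining components then also vanish.

1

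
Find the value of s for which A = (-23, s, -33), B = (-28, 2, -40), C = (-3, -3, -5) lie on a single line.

Collinearity requires AB × AC = 0; each component is linear in s.
The x-component gives (-35)s + (35) = 0, so s = 1.
The remaining components then also vanish.

1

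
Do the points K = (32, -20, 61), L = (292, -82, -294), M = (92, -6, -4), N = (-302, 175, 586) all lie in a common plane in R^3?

Yes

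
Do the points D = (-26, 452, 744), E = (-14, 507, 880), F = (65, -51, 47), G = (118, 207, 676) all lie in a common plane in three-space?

Yes

A normal to the plane through D, E, F is n = DE × DF = (30073, 20740, -11041).
The plane has equation n·P = 378078. For G: n·G = 378078.
Equal, so G lies in the plane and all four are coplanar.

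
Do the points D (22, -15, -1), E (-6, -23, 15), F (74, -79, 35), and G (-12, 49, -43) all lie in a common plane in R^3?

With D as base: DE = (-28, -8, 16), DF = (52, -64, 36), DG = (-34, 64, -42).
DF × DG = (384, 960, 1152).
DE · (DF × DG) = 0.
The scalar triple product vanishes, so the four points are coplanar.

Yes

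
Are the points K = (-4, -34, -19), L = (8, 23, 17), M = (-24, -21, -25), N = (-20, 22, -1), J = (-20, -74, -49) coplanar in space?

Yes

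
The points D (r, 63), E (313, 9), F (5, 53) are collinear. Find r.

-65

The three points are collinear iff det[DE; DF] = 0.
This determinant is linear in r: (-44)r + (-2860) = 0, so r = -65.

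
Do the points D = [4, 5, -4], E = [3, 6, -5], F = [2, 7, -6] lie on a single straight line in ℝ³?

DE = (-1, 1, -1), DF = (-2, 2, -2).
DE × DF = (0, 0, 0).
The cross product vanishes, so the three points are collinear.

Yes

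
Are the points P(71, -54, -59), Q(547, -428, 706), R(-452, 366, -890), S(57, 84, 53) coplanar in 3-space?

No

The four points are coplanar iff the 3×3 determinant with rows PQ, PR, PS is zero.
Rows: (476, -374, 765), (-523, 420, -831), (-14, 138, 112).
Expanding along the first row: (476)(161718) − (-374)(-70210) + (765)(-66294) = 4318.
Nonzero ⇒ not coplanar.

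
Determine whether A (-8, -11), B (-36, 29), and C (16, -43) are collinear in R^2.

AB = (-28, 40), AC = (24, -32).
If collinear, AC would be a scalar multiple of AB. But (-28)·(-32) ≠ (40)·(24) (difference -64), so they are not parallel; the points are not collinear.

No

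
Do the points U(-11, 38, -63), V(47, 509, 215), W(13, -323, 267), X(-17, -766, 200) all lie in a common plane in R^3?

No

A normal to the plane through U, V, W is n = UV × UW = (255788, -12468, -32242).
The plane has equation n·P = -1256206. For X: n·X = -1246308.
-1246308 ≠ -1256206, so X is off the plane.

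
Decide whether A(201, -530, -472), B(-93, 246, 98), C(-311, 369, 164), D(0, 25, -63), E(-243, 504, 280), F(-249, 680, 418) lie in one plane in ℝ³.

No

The plane through A, B, C has normal n = AB × AC = (-18894, -104856, 133006) and equation n·P = -11002846.
Checking the remaining points: n·D = -11000778, n·E = -11014502, n·F = -11000966.
Since n·D = -11000778 ≠ -11002846, D is off the plane and the points are not all coplanar.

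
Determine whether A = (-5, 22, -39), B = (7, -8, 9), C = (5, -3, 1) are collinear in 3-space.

Yes

AB = (12, -30, 48), AC = (10, -25, 40).
AB × AC = (0, 0, 0).
The cross product vanishes, so the three points are collinear.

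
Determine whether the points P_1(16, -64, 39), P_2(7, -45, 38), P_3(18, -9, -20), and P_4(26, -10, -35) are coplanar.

The four points are coplanar iff the 3×3 determinant with rows P_1P_2, P_1P_3, P_1P_4 is zero.
Rows: (-9, 19, -1), (2, 55, -59), (10, 54, -74).
Expanding along the first row: (-9)(-884) − (19)(442) + (-1)(-442) = 0.
Zero determinant ⇒ coplanar.

Yes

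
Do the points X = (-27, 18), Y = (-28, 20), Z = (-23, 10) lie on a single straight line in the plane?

Yes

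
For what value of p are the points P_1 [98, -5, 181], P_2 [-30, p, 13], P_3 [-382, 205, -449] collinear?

51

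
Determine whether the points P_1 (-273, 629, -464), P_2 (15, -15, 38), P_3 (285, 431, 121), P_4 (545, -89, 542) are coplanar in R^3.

The four points are coplanar iff the 3×3 determinant with rows P_1P_2, P_1P_3, P_1P_4 is zero.
Rows: (288, -644, 502), (558, -198, 585), (818, -718, 1006).
Expanding along the first row: (288)(220842) − (-644)(82818) + (502)(-238680) = -2880072.
Nonzero ⇒ not coplanar.

No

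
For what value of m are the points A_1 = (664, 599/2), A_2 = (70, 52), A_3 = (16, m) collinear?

The three points are collinear iff det[A_1A_2; A_1A_3] = 0.
This determinant is linear in m: (-594)m + (17523) = 0, so m = 59/2.

59/2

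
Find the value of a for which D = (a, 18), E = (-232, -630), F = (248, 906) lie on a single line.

-59/2

Collinearity: (D − E) must be parallel to (F − E) = (480, 1536).
Cross-multiplying the components: (a − (-232))·(1536) = (648)·(480).
Solving gives a = -59/2.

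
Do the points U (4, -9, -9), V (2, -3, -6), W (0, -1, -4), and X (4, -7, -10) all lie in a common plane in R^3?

No

With U as base: UV = (-2, 6, 3), UW = (-4, 8, 5), UX = (0, 2, -1).
UW × UX = (-18, -4, -8).
UV · (UW × UX) = -12.
Since -12 ≠ 0, the four points are not coplanar.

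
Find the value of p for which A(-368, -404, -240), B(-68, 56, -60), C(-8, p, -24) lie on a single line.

Collinearity requires AB × AC = 0; each component is linear in p.
The x-component gives (-180)p + (26640) = 0, so p = 148.
The remaining components then also vanish.

148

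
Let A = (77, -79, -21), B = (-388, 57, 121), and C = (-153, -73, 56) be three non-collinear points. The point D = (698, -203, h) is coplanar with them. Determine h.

The plane through A, B, C has equation 9620x + 3145y + 28490z = -106005.
Substituting D: (28490)h + (6076325) = -106005, so h = -217.

-217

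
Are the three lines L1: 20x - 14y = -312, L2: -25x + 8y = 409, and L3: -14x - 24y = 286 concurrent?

Yes

Intersecting L1 and L2: solving the 2×2 system gives (x, y) = (-17, -2).
Substitute into L3: (-14)(-17) + (-24)(-2) = 286.
This equals 286, so (-17, -2) lies on all three lines and they are concurrent.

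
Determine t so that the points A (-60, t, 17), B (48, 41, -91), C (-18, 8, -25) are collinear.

-13

Collinearity requires AB × AC = 0; each component is linear in t.
The x-component gives (-66)t + (-858) = 0, so t = -13.
The remaining components then also vanish.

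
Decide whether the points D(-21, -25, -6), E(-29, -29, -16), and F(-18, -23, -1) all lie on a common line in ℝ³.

No

DE = (-8, -4, -10), DF = (3, 2, 5).
Comparing components 3 and 1: (-10)(3) − (-8)(5) = 10 ≠ 0, so DE and DF are not parallel and the points are not collinear.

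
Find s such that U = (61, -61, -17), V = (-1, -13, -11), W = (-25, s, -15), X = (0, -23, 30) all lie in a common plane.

Coplanarity ⇔ det[UV; UW; UX] = 0.
Expanding, this is linear in s: (-2548)s + (17836) = 0.
So s = 7.

7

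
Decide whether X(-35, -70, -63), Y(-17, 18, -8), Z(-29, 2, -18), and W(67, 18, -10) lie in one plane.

No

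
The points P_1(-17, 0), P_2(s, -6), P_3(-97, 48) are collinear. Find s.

-7

The three points are collinear iff det[P_1P_2; P_1P_3] = 0.
This determinant is linear in s: (48)s + (336) = 0, so s = -7.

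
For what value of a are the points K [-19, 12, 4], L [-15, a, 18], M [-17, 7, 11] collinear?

Collinearity requires KL × KM = 0; each component is linear in a.
The x-component gives (7)a + (-14) = 0, so a = 2.
The remaining components then also vanish.

2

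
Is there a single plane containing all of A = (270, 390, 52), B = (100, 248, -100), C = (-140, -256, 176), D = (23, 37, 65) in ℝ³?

A normal to the plane through A, B, C is n = AB × AC = (-115800, 83400, 51600).
The plane has equation n·P = 3943200. For D: n·D = 3776400.
3776400 ≠ 3943200, so D is off the plane.

No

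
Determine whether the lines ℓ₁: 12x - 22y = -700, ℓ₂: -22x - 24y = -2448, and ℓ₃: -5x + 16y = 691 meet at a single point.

No

Lines aᵢx + bᵢy = cᵢ with pairwise distinct directions are concurrent exactly when det[aᵢ bᵢ cᵢ] = 0.
Here the determinant is -2316.
Nonzero, so no common point exists.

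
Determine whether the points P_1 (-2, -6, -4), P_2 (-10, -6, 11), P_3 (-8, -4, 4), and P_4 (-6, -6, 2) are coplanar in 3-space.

No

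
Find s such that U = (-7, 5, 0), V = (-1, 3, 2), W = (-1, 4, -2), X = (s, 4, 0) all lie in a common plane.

-3

Normal to plane UVW: n = (6, 24, 6); plane equation n·P = 78.
Requiring n·X = 78: (6)s + (96) = 78.
So s = -3.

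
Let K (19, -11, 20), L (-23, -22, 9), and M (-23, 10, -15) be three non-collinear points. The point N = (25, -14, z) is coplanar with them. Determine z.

The plane through K, L, M has equation 616x − 1008y − 1344z = -4088.
Substituting N: (-1344)z + (29512) = -4088, so z = 25.

25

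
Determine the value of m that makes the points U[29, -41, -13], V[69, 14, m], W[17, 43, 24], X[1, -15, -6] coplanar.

20

Normal to plane UWX: n = (-374, -952, 2040); plane equation n·P = 1666.
Requiring n·V = 1666: (2040)m + (-39134) = 1666.
So m = 20.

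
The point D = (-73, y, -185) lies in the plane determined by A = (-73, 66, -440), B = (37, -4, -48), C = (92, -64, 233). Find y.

-9

Coplanarity requires AB · (AC × AD) = 0.
AB = (110, -70, 392), AC = (165, -130, 673); the triple product is linear in y with coefficient -9350 and constant term -84150.
Setting it to zero: y = -9.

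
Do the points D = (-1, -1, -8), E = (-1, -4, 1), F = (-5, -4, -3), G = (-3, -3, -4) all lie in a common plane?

With D as base: DE = (0, -3, 9), DF = (-4, -3, 5), DG = (-2, -2, 4).
DF × DG = (-2, 6, 2).
DE · (DF × DG) = 0.
The scalar triple product vanishes, so the four points are coplanar.

Yes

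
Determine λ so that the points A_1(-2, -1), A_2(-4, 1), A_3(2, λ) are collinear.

-5

Collinearity: (A_3 − A_1) must be parallel to (A_2 − A_1) = (-2, 2).
Cross-multiplying the components: (λ − (-1))·(-2) = (4)·(2).
Solving gives λ = -5.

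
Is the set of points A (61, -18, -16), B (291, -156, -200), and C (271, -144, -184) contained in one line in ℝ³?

Yes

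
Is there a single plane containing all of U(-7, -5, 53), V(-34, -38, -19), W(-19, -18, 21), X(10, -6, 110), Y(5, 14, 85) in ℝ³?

No

The plane through U, V, W has normal n = UV × UW = (120, 0, -45) and equation n·P = -3225.
Checking the remaining points: n·X = -3750, n·Y = -3225.
Since n·X = -3750 ≠ -3225, X is off the plane and the points are not all coplanar.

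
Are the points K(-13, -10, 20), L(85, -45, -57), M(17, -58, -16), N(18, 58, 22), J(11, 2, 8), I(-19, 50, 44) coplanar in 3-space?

Yes

The plane through K, L, M has normal n = KL × KM = (-2436, 1218, -3654) and equation n·P = -53592.
Checking the remaining points: n·N = -53592, n·J = -53592, n·I = -53592.
All equal -53592, so all 6 points lie in one plane.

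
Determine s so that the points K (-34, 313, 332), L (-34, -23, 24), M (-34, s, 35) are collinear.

Direction KL = (0, -336, -308). From the z-coordinate of M, the parameter along the line is τ = (35 − 332)/(-308) = 27/28.
Then s = 313 + 27/28·(-336) = -11.

-11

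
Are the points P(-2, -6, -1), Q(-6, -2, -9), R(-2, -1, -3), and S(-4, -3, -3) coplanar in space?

A normal to the plane through P, Q, R is n = PQ × PR = (32, -8, -20).
The plane has equation n·X = 4. For S: n·S = -44.
-44 ≠ 4, so S is off the plane.

No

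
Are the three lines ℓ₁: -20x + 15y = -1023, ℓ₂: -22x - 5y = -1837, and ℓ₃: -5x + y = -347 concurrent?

No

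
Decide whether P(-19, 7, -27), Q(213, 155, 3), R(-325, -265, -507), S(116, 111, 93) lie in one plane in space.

Yes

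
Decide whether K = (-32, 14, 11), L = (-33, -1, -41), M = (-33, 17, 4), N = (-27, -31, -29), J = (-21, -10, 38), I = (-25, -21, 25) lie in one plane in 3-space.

No

The plane through K, L, M has normal n = KL × KM = (261, 45, -18) and equation n·P = -7920.
Checking the remaining points: n·N = -7920, n·J = -6615, n·I = -7920.
Since n·J = -6615 ≠ -7920, J is off the plane and the points are not all coplanar.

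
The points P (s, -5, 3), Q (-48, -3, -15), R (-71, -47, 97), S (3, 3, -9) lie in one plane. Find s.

The points are coplanar iff PQ · (PR × PS) = 0.
Expanding, this is linear in s: (936)s + (18720) = 0.
So s = -20.

-20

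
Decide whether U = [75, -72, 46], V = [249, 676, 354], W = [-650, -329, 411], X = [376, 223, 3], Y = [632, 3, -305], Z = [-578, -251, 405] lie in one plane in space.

Yes

The plane through U, V, W has normal n = UV × UW = (352176, -286810, 497582) and equation n·P = 69952292.
Checking the remaining points: n·X = 69952292, n·Y = 69952292, n·Z = 69952292.
All equal 69952292, so all 6 points lie in one plane.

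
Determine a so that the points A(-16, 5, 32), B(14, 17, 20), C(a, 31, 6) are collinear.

49

Collinearity requires AB × AC = 0; each component is linear in a.
The y-component gives (-12)a + (588) = 0, so a = 49.
The remaining components then also vanish.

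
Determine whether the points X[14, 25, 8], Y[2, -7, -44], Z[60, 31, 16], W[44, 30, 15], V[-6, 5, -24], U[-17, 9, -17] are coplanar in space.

Yes

The plane through X, Y, Z has normal n = XY × XZ = (56, -2296, 1400) and equation n·P = -45416.
Checking the remaining points: n·W = -45416, n·V = -45416, n·U = -45416.
All equal -45416, so all 6 points lie in one plane.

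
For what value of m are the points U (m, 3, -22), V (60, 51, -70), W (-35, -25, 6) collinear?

0

Direction VW = (-95, -76, 76). From the y-coordinate of U, the parameter along the line is τ = (3 − 51)/(-76) = 12/19.
Then m = 60 + 12/19·(-95) = 0.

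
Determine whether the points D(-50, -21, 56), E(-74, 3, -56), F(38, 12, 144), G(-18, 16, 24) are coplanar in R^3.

No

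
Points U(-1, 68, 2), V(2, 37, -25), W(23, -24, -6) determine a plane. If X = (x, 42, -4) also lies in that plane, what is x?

Coplanarity requires UV · (UW × UX) = 0.
UV = (3, -31, -27), UW = (24, -92, -8); the triple product is linear in x with coefficient -2236 and constant term 11180.
Setting it to zero: x = 5.

5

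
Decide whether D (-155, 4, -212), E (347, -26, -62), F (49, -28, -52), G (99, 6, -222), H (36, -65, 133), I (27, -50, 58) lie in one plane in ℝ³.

The plane through D, E, F has normal n = DE × DF = (0, -49720, -9944) and equation n·P = 1909248.
Checking the remaining points: n·G = 1909248, n·H = 1909248, n·I = 1909248.
All equal 1909248, so all 6 points lie in one plane.

Yes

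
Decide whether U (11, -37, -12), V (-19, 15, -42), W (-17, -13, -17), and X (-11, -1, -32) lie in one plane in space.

A normal to the plane through U, V, W is n = UV × UW = (460, 690, 736).
The plane has equation n·P = -29302. For X: n·X = -29302.
Equal, so X lies in the plane and all four are coplanar.

Yes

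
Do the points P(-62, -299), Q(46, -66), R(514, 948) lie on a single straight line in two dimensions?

No

PQ = (108, 233), PR = (576, 1247).
Twice the signed area of △PQR is (108)(1247) − (233)(576) = 468.
The area is nonzero, so the three points are not collinear.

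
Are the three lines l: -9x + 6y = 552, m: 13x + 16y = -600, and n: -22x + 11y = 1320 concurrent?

Yes

Intersecting l and m: solving the 2×2 system gives (x, y) = (-56, 8).
Substitute into n: (-22)(-56) + (11)(8) = 1320.
This equals 1320, so (-56, 8) lies on all three lines and they are concurrent.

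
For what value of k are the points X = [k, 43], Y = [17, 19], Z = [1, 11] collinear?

65

The three points are collinear iff det[XY; XZ] = 0.
This determinant is linear in k: (8)k + (-520) = 0, so k = 65.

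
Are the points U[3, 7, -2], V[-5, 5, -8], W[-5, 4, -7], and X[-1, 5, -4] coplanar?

Yes

A normal to the plane through U, V, W is n = UV × UW = (-8, 8, 8).
The plane has equation n·P = 16. For X: n·X = 16.
Equal, so X lies in the plane and all four are coplanar.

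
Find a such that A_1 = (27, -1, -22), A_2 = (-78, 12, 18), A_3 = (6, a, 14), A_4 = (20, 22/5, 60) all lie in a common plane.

Normal to plane A_1A_2A_4: n = (850, 8330, -476); plane equation n·P = 25092.
Requiring n·A_3 = 25092: (8330)a + (-1564) = 25092.
So a = 16/5.

16/5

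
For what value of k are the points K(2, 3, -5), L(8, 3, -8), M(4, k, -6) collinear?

Collinearity requires KL × KM = 0; each component is linear in k.
The x-component gives (3)k + (-9) = 0, so k = 3.
The remaining components then also vanish.

3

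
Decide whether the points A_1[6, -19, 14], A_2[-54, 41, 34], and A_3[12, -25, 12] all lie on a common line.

A_1A_2 = (-60, 60, 20), A_1A_3 = (6, -6, -2).
A_1A_2 × A_1A_3 = (0, 0, 0).
The cross product vanishes, so the three points are collinear.

Yes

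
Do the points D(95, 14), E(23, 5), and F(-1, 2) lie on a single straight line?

Yes

DE = (-72, -9), DF = (-96, -12).
Checking proportionality: DF = 4/3·DE, so the vectors are parallel and the points are collinear.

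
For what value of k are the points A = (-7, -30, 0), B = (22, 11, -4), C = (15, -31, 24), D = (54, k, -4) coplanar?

Normal to plane ABC: n = (980, -784, -931); plane equation n·P = 16660.
Requiring n·D = 16660: (-784)k + (56644) = 16660.
So k = 51.

51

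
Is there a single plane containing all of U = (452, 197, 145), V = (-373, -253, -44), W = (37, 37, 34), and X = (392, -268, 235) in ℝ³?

A normal to the plane through U, V, W is n = UV × UW = (19710, -13140, -54750).
The plane has equation n·P = -1618410. For X: n·X = -1618410.
Equal, so X lies in the plane and all four are coplanar.

Yes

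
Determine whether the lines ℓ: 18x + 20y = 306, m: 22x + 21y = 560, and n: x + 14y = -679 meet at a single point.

Lines aᵢx + bᵢy = cᵢ with pairwise distinct directions are concurrent exactly when det[aᵢ bᵢ cᵢ] = 0.
Here the determinant is 0.
It vanishes, so the lines are concurrent at (77, -54).

Yes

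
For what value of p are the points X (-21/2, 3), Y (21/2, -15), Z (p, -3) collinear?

The three points are collinear iff det[XY; XZ] = 0.
This determinant is linear in p: (18)p + (63) = 0, so p = -7/2.

-7/2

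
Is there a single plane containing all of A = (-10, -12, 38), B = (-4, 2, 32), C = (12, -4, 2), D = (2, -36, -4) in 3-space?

With A as base: AB = (6, 14, -6), AC = (22, 8, -36), AD = (12, -24, -42).
AC × AD = (-1200, 492, -624).
AB · (AC × AD) = 3432.
Since 3432 ≠ 0, the four points are not coplanar.

No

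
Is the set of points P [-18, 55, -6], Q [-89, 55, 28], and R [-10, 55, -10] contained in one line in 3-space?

No

PQ = (-71, 0, 34), PR = (8, 0, -4).
PQ × PR = (0, -12, 0).
The cross product is nonzero, so the points do not lie on one line.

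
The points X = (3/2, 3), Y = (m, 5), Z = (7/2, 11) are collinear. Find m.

The three points are collinear iff det[XY; XZ] = 0.
This determinant is linear in m: (8)m + (-16) = 0, so m = 2.

2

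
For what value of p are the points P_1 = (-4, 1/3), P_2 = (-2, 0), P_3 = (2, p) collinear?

-2/3

The three points are collinear iff det[P_1P_2; P_1P_3] = 0.
This determinant is linear in p: (2)p + (4/3) = 0, so p = -2/3.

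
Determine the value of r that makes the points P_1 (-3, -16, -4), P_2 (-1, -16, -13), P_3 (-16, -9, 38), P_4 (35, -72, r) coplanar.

-43

Normal to plane P_1P_2P_3: n = (63, 33, 14); plane equation n·P = -773.
Requiring n·P_4 = -773: (14)r + (-171) = -773.
So r = -43.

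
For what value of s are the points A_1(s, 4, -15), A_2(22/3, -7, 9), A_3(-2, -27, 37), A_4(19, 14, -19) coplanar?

The points are coplanar iff A_1A_2 · (A_1A_3 × A_1A_4) = 0.
Expanding, this is linear in s: (28)s + (-28) = 0.
So s = 1.

1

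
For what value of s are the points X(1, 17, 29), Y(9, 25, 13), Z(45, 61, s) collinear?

-59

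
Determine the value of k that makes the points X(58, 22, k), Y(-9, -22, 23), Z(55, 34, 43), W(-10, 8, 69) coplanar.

22

Coplanarity ⇔ det[XY; XZ; XW] = 0.
Expanding, this is linear in k: (-1976)k + (43472) = 0.
So k = 22.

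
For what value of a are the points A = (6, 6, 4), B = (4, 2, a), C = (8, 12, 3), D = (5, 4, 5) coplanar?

6

The points are coplanar iff AB · (AC × AD) = 0.
Expanding, this is linear in a: (2)a + (-12) = 0.
So a = 6.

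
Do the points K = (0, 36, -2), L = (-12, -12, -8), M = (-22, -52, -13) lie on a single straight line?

Yes

KL = (-12, -48, -6), KM = (-22, -88, -11).
KL × KM = (0, 0, 0).
The cross product vanishes, so the three points are collinear.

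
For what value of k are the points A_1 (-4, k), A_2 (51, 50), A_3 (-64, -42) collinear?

The three points are collinear iff det[A_1A_2; A_1A_3] = 0.
This determinant is linear in k: (-115)k + (690) = 0, so k = 6.

6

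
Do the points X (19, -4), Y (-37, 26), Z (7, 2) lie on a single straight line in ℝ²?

No

XY = (-56, 30), XZ = (-12, 6).
det[XY; XZ] = (-56)(6) − (30)(-12) = 24.
The determinant is nonzero, so they are not collinear.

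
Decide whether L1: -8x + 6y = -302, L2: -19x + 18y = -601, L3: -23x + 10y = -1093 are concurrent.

Yes

Intersecting L1 and L2: solving the 2×2 system gives (x, y) = (61, 31).
Substitute into L3: (-23)(61) + (10)(31) = -1093.
This equals -1093, so (61, 31) lies on all three lines and they are concurrent.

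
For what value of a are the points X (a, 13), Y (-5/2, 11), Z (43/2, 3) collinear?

-17/2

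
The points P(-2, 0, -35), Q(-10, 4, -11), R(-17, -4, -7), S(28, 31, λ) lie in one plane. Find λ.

-57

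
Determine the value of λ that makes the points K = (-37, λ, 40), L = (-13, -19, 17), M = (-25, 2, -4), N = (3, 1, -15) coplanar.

-29

The points are coplanar iff KL · (KM × KN) = 0.
Expanding, this is linear in λ: (720)λ + (20880) = 0.
So λ = -29.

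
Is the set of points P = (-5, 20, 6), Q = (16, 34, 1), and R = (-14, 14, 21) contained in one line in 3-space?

No

PQ = (21, 14, -5), PR = (-9, -6, 15).
Comparing components 2 and 3: (14)(15) − (-5)(-6) = 180 ≠ 0, so PQ and PR are not parallel and the points are not collinear.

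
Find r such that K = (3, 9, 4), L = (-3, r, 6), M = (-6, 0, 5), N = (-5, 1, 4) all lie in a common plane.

Normal to plane KMN: n = (8, -8, 0); plane equation n·P = -48.
Requiring n·L = -48: (-8)r + (-24) = -48.
So r = 3.

3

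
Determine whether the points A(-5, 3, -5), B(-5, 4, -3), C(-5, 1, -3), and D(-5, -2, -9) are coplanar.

Yes

A normal to the plane through A, B, C is n = AB × AC = (6, 0, 0).
The plane has equation n·P = -30. For D: n·D = -30.
Equal, so D lies in the plane and all four are coplanar.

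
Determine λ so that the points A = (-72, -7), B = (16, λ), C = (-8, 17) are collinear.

26

Collinearity: (B − A) must be parallel to (C − A) = (64, 24).
Cross-multiplying the components: (λ − (-7))·(64) = (88)·(24).
Solving gives λ = 26.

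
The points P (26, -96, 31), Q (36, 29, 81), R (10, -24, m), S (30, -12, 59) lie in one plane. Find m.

15

Normal to plane PQS: n = (-700, -80, 340); plane equation n·X = 20.
Requiring n·R = 20: (340)m + (-5080) = 20.
So m = 15.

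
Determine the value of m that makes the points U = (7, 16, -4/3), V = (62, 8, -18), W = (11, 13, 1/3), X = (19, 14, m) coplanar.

-14/3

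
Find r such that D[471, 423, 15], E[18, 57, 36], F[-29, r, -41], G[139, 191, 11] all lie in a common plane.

Coplanarity ⇔ det[DE; DF; DG] = 0.
Expanding, this is linear in r: (8784)r + (-1466928) = 0.
So r = 167.

167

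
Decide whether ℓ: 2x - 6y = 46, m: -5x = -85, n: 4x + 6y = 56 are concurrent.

Yes

Lines aᵢx + bᵢy = cᵢ with pairwise distinct directions are concurrent exactly when det[aᵢ bᵢ cᵢ] = 0.
Here the determinant is 0.
It vanishes, so the lines are concurrent at (17, -2).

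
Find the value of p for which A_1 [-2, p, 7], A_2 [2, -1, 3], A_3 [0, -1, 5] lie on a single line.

-1

Direction A_2A_3 = (-2, 0, 2). From the x-coordinate of A_1, the parameter along the line is τ = (-2 − 2)/(-2) = 2.
Then p = (-1) + 2·(0) = -1.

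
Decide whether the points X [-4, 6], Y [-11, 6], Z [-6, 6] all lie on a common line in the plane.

XY = (-7, 0), XZ = (-2, 0).
Twice the signed area of △XYZ is (-7)(0) − (0)(-2) = 0.
The triangle is degenerate (zero area), so the points are collinear.

Yes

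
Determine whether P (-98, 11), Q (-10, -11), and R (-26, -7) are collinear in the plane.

Yes

PQ = (88, -22), PR = (72, -18).
det[PQ; PR] = (88)(-18) − (-22)(72) = 0.
The determinant is zero, so the points are collinear.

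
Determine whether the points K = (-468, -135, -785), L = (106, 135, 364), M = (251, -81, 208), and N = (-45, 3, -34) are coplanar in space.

Yes

With K as base: KL = (574, 270, 1149), KM = (719, 54, 993), KN = (423, 138, 751).
KM × KN = (-96480, -119930, 76380).
KL · (KM × KN) = 0.
The scalar triple product vanishes, so the four points are coplanar.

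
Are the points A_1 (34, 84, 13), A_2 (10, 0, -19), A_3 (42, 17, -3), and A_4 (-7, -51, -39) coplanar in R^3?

With A_1 as base: A_1A_2 = (-24, -84, -32), A_1A_3 = (8, -67, -16), A_1A_4 = (-41, -135, -52).
A_1A_3 × A_1A_4 = (1324, 1072, -3827).
A_1A_2 · (A_1A_3 × A_1A_4) = 640.
Since 640 ≠ 0, the four points are not coplanar.

No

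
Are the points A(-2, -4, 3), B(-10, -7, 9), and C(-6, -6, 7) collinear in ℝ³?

No

AB = (-8, -3, 6), AC = (-4, -2, 4).
AB × AC = (0, 8, 4).
The cross product is nonzero, so the points do not lie on one line.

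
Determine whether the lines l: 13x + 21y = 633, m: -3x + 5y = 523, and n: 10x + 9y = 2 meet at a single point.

No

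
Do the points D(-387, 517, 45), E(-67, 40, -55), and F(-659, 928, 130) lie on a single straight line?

No

DE = (320, -477, -100), DF = (-272, 411, 85).
Comparing components 2 and 3: (-477)(85) − (-100)(411) = 555 ≠ 0, so DE and DF are not parallel and the points are not collinear.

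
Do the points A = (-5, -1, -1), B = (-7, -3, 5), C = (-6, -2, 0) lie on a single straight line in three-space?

AB = (-2, -2, 6), AC = (-1, -1, 1).
AB × AC = (4, -4, 0).
The cross product is nonzero, so the points do not lie on one line.

No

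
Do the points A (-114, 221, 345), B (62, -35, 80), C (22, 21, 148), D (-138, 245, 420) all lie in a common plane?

Yes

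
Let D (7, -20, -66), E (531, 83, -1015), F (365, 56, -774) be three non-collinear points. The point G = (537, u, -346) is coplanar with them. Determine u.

20

A normal to the plane is n = DE × DF = (-800, 31250, 2950).
G lies in the plane iff n · DG = 0.
This gives (31250)u + (-625000) = 0, so u = 20.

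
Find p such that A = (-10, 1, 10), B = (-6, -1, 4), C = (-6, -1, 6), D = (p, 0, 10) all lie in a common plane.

Coplanarity ⇔ det[AB; AC; AD] = 0.
Expanding, this is linear in p: (-4)p + (-32) = 0.
So p = -8.

-8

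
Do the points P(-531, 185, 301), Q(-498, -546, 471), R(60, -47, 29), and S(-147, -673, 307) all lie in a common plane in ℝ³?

No

A normal to the plane through P, Q, R is n = PQ × PR = (238272, 109446, 424365).
The plane has equation n·X = 21458943. For S: n·S = 21596913.
21596913 ≠ 21458943, so S is off the plane.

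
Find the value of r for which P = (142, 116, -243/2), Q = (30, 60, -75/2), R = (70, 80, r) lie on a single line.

-135/2

Collinearity requires PQ × PR = 0; each component is linear in r.
The x-component gives (-56)r + (-3780) = 0, so r = -135/2.
The remaining components then also vanish.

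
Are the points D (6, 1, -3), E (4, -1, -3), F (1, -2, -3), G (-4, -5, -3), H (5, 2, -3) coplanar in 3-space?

The plane through D, E, F has normal n = DE × DF = (0, 0, -4) and equation n·P = 12.
Checking the remaining points: n·G = 12, n·H = 12.
All equal 12, so all 5 points lie in one plane.

Yes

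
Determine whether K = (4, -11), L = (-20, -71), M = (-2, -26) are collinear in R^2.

Yes

KL = (-24, -60), KM = (-6, -15).
Checking proportionality: KM = 1/4·KL, so the vectors are parallel and the points are collinear.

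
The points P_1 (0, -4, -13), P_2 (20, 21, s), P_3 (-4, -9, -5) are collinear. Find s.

Collinearity requires P_1P_2 × P_1P_3 = 0; each component is linear in s.
The x-component gives (5)s + (265) = 0, so s = -53.
The remaining components then also vanish.

-53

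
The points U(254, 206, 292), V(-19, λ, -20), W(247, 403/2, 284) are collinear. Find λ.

61/2

Direction UW = (-7, -9/2, -8). From the x-coordinate of V, the parameter along the line is τ = (-19 − 254)/(-7) = 39.
Then λ = 206 + 39·(-9/2) = 61/2.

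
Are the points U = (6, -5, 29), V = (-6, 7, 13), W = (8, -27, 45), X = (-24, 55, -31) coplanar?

The four points are coplanar iff the 3×3 determinant with rows UV, UW, UX is zero.
Rows: (-12, 12, -16), (2, -22, 16), (-30, 60, -60).
Expanding along the first row: (-12)(360) − (12)(360) + (-16)(-540) = 0.
Zero determinant ⇒ coplanar.

Yes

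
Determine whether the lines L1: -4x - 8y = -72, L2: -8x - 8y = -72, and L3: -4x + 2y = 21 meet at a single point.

Lines aᵢx + bᵢy = cᵢ with pairwise distinct directions are concurrent exactly when det[aᵢ bᵢ cᵢ] = 0.
Here the determinant is -96.
Nonzero, so no common point exists.

No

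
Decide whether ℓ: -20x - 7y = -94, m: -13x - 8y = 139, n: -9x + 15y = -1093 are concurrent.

No

Intersecting ℓ and m: solving the 2×2 system gives (x, y) = (25, -58).
Substitute into n: (-9)(25) + (15)(-58) = -1095.
But n requires -1093 ≠ -1095, so the three lines have no common point.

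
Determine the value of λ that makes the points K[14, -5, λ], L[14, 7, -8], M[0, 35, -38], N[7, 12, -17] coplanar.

0

The points are coplanar iff KL · (KM × KN) = 0.
Expanding, this is linear in λ: (-126)λ + (0) = 0.
So λ = 0.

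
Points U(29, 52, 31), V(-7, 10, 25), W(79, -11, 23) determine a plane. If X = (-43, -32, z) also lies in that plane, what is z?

19

Coplanarity requires UV · (UW × UX) = 0.
UV = (-36, -42, -6), UW = (50, -63, -8); the triple product is linear in z with coefficient 4368 and constant term -82992.
Setting it to zero: z = 19.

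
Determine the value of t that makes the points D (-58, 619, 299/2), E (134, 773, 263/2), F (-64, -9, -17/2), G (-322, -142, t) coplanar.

69/2

The points are coplanar iff DE · (DF × DG) = 0.
Expanding, this is linear in t: (-119652)t + (4127994) = 0.
So t = 69/2.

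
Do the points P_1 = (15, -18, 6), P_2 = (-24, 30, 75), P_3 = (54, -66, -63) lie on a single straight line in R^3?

Yes

P_1P_2 = (-39, 48, 69), P_1P_3 = (39, -48, -69).
Each component of P_1P_3 is -1 times the corresponding component of P_1P_2, so P_1P_3 = -1·P_1P_2 and the points are collinear.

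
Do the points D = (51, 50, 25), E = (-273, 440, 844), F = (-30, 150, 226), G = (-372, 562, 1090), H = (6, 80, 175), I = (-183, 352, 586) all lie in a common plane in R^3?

The plane through D, E, F has normal n = DE × DF = (-3510, -1215, -810) and equation n·P = -260010.
Checking the remaining points: n·G = -260010, n·H = -260010, n·I = -260010.
All equal -260010, so all 6 points lie in one plane.

Yes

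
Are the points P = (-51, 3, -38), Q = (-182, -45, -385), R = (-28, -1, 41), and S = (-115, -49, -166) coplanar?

A normal to the plane through P, Q, R is n = PQ × PR = (-5180, 2368, 1628).
The plane has equation n·X = 209420. For S: n·S = 209420.
Equal, so S lies in the plane and all four are coplanar.

Yes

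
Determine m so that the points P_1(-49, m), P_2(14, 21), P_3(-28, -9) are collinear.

-24

The three points are collinear iff det[P_1P_2; P_1P_3] = 0.
This determinant is linear in m: (-42)m + (-1008) = 0, so m = -24.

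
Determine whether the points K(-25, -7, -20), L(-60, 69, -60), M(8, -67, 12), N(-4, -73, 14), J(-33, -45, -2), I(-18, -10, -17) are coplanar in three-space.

No

The plane through K, L, M has normal n = KL × KM = (32, -200, -408) and equation n·P = 8760.
Checking the remaining points: n·N = 8760, n·J = 8760, n·I = 8360.
Since n·I = 8360 ≠ 8760, I is off the plane and the points are not all coplanar.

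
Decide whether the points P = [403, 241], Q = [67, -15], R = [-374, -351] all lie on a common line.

Yes

PQ = (-336, -256), PR = (-777, -592).
det[PQ; PR] = (-336)(-592) − (-256)(-777) = 0.
The determinant is zero, so the points are collinear.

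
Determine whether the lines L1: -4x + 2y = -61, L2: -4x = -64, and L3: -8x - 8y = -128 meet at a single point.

Lines aᵢx + bᵢy = cᵢ with pairwise distinct directions are concurrent exactly when det[aᵢ bᵢ cᵢ] = 0.
Here the determinant is 96.
Nonzero, so no common point exists.

No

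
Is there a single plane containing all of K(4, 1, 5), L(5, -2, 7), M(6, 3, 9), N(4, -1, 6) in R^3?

The four points are coplanar iff the 3×3 determinant with rows KL, KM, KN is zero.
Rows: (1, -3, 2), (2, 2, 4), (0, -2, 1).
Expanding along the first row: (1)(10) − (-3)(2) + (2)(-4) = 8.
Nonzero ⇒ not coplanar.

No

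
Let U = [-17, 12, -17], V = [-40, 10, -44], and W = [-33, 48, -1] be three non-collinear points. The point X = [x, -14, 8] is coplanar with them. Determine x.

A normal to the plane is n = UV × UW = (940, 800, -860).
X lies in the plane iff n · UX = 0.
This gives (940)x + (-26320) = 0, so x = 28.

28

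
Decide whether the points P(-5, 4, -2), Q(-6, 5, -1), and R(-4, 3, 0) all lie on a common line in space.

No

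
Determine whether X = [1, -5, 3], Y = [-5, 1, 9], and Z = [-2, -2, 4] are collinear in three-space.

No

XY = (-6, 6, 6), XZ = (-3, 3, 1).
XY × XZ = (-12, -12, 0).
The cross product is nonzero, so the points do not lie on one line.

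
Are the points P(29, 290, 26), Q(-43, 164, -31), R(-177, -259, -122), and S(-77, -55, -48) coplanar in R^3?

No

The four points are coplanar iff the 3×3 determinant with rows PQ, PR, PS is zero.
Rows: (-72, -126, -57), (-206, -549, -148), (-106, -345, -74).
Expanding along the first row: (-72)(-10434) − (-126)(-444) + (-57)(12876) = -38628.
Nonzero ⇒ not coplanar.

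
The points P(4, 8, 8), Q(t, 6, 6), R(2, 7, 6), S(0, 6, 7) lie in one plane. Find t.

Normal to plane PRS: n = (-3, 6, 0); plane equation n·X = 36.
Requiring n·Q = 36: (-3)t + (36) = 36.
So t = 0.

0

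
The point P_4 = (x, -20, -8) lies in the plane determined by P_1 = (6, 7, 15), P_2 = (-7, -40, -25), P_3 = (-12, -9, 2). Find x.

-1

The plane through P_1, P_2, P_3 has equation −29x + 551y − 638z = -5887.
Substituting P_4: (-29)x + (-5916) = -5887, so x = -1.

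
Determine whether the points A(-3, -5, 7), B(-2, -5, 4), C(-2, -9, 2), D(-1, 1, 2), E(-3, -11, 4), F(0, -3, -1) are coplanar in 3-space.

The plane through A, B, C has normal n = AB × AC = (-12, 2, -4) and equation n·P = -2.
Checking the remaining points: n·D = 6, n·E = -2, n·F = -2.
Since n·D = 6 ≠ -2, D is off the plane and the points are not all coplanar.

No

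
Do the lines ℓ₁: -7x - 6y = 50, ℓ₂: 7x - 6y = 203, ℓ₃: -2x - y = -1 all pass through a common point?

No

Intersecting ℓ₁ and ℓ₂: solving the 2×2 system gives (x, y) = (153/14, -253/12).
Substitute into ℓ₃: (-2)(153/14) + (-1)(-253/12) = -65/84.
But ℓ₃ requires -1 ≠ -65/84, so the three lines have no common point.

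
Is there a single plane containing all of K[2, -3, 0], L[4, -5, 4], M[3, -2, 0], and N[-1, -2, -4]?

A normal to the plane through K, L, M is n = KL × KM = (-4, 4, 4).
The plane has equation n·P = -20. For N: n·N = -20.
Equal, so N lies in the plane and all four are coplanar.

Yes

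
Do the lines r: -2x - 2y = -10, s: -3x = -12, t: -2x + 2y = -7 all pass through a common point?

Lines aᵢx + bᵢy = cᵢ with pairwise distinct directions are concurrent exactly when det[aᵢ bᵢ cᵢ] = 0.
Here the determinant is 6.
Nonzero, so no common point exists.

No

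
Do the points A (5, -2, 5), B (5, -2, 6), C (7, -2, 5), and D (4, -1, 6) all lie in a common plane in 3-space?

With A as base: AB = (0, 0, 1), AC = (2, 0, 0), AD = (-1, 1, 1).
AC × AD = (0, -2, 2).
AB · (AC × AD) = 2.
Since 2 ≠ 0, the four points are not coplanar.

No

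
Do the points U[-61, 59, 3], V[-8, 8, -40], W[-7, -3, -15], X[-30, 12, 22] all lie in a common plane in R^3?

Yes

A normal to the plane through U, V, W is n = UV × UW = (-1748, -1368, -532).
The plane has equation n·P = 24320. For X: n·X = 24320.
Equal, so X lies in the plane and all four are coplanar.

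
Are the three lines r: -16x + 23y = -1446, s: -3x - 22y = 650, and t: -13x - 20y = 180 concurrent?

No

Intersecting r and s: solving the 2×2 system gives (x, y) = (16862/421, -14738/421).
Substitute into t: (-13)(16862/421) + (-20)(-14738/421) = 75554/421.
But t requires 180 ≠ 75554/421, so the three lines have no common point.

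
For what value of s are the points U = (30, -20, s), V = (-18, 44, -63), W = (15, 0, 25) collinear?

Direction VW = (33, -44, 88). From the x-coordinate of U, the parameter along the line is τ = (30 − (-18))/33 = 16/11.
Then s = (-63) + 16/11·(88) = 65.

65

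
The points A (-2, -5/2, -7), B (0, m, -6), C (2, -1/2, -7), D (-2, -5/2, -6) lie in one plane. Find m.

Coplanarity ⇔ det[AB; AC; AD] = 0.
Expanding, this is linear in m: (-4)m + (-6) = 0.
So m = -3/2.

-3/2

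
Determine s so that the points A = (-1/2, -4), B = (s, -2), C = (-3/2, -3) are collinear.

Collinearity: (B − A) must be parallel to (C − A) = (-1, 1).
Cross-multiplying the components: (s − (-1/2))·(1) = (2)·(-1).
Solving gives s = -5/2.

-5/2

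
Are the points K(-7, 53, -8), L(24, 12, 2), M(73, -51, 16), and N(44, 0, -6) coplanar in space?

The four points are coplanar iff the 3×3 determinant with rows KL, KM, KN is zero.
Rows: (31, -41, 10), (80, -104, 24), (51, -53, 2).
Expanding along the first row: (31)(1064) − (-41)(-1064) + (10)(1064) = 0.
Zero determinant ⇒ coplanar.

Yes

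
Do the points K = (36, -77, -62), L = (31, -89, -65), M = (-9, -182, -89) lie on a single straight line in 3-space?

No

KL = (-5, -12, -3), KM = (-45, -105, -27).
Comparing components 2 and 3: (-12)(-27) − (-3)(-105) = 9 ≠ 0, so KL and KM are not parallel and the points are not collinear.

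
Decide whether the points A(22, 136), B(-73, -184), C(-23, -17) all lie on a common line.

AB = (-95, -320), AC = (-45, -153).
If collinear, AC would be a scalar multiple of AB. But (-95)·(-153) ≠ (-320)·(-45) (difference 135), so they are not parallel; the points are not collinear.

No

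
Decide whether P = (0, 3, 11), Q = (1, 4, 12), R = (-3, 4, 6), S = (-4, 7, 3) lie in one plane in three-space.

Yes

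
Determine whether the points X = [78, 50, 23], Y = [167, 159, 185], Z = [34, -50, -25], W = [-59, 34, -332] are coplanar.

Yes

The four points are coplanar iff the 3×3 determinant with rows XY, XZ, XW is zero.
Rows: (89, 109, 162), (-44, -100, -48), (-137, -16, -355).
Expanding along the first row: (89)(34732) − (109)(9044) + (162)(-12996) = 0.
Zero determinant ⇒ coplanar.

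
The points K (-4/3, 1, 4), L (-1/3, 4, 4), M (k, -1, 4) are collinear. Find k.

-2

Direction KL = (1, 3, 0). From the y-coordinate of M, the parameter along the line is τ = (-1 − 1)/3 = -2/3.
Then k = (-4/3) + (-2/3)·(1) = -2.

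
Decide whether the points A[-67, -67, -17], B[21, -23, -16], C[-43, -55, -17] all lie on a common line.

AB = (88, 44, 1), AC = (24, 12, 0).
AB × AC = (-12, 24, 0).
The cross product is nonzero, so the points do not lie on one line.

No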